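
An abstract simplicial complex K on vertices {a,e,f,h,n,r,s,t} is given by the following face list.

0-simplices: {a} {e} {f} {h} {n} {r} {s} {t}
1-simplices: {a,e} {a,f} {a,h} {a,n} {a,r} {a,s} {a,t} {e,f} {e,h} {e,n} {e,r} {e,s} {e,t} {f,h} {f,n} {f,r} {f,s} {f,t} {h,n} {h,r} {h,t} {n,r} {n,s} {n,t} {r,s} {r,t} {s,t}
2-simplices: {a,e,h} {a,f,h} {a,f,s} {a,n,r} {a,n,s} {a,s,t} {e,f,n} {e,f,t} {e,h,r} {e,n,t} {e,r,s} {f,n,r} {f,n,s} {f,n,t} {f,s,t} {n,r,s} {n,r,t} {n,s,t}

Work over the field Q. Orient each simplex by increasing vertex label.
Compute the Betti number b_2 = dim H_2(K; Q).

b_2=2

n_0=8 n_1=27 n_2=18  [Q]
∂1: piv[ae,af,ah,an,ar,as,at] rk=7  ker:ef,eh,en,er,es,et,fh,fn,fr,fs,ft,hn,hr,ht,nr,ns,nt,rs,rt,st
∂2: piv[aeh,afh,afs,anr,ans,ast,efn,eft,ehr,ent,ers,fnr,fns,fst,nrs,nrt] rk=16  ker:fnt,nst
b_2=(18−16)−0=2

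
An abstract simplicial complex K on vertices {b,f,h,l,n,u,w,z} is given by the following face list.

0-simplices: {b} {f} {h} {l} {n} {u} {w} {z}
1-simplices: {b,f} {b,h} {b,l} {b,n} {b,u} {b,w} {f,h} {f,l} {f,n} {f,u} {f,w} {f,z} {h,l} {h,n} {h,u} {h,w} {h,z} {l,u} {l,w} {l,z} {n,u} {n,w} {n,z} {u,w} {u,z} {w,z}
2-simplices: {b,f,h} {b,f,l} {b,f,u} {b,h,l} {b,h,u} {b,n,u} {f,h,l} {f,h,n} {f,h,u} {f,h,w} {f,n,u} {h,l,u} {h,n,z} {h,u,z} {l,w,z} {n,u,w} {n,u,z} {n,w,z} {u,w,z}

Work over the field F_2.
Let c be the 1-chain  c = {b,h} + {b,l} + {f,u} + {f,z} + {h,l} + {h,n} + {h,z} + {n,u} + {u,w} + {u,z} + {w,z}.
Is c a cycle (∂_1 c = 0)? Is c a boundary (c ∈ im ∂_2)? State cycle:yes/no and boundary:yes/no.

n_0=8 n_1=26 n_2=19  [Z2]
∂1: piv[bf,bh,bl,bn,bu,bw,fz] rk=7  ker:fh,fl,fn,fu,fw,hl,hn,hu,hw,hz,lu,lw,lz,nu,nw,nz,uw,uz,wz
∂2: piv[bfh,bfl,bfu,bhl,bhu,bnu,fhn,fhw,fnu,hlu,hnz,huz,lwz,nuw,nwz] rk=15  ker:fhl,fhu,nuz,uwz
∂1c = 0
c vs im∂2: residual ≠ 0 ⇒ not boundary

cycle:yes boundary:no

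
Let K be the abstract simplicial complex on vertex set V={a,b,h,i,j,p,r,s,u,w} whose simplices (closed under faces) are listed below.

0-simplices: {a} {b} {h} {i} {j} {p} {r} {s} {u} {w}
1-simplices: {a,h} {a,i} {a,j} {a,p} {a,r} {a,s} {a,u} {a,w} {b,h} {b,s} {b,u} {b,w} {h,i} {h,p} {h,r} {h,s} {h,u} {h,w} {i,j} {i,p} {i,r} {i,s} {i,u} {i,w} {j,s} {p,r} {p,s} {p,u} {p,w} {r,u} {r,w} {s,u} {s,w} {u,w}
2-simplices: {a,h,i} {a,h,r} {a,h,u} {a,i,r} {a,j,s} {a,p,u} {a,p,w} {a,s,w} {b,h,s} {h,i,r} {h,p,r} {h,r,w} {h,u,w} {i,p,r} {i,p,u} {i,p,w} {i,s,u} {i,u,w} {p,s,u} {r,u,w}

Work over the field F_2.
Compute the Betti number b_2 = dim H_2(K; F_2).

n_0=10 n_1=34 n_2=20  [Z2]
∂1: piv[ah,ai,aj,ap,ar,as,au,aw,bh] rk=9  ker:bs,bu,bw,hi,hp,hr,hs,hu,hw,ij,ip,ir,is,iu,iw,js,pr,ps,pu,pw,ru,rw,su,sw,uw
∂2: piv[ahi,ahr,ahu,air,ajs,apu,apw,asw,bhs,hpr,hrw,huw,ipr,ipu,ipw,isu,iuw,psu,ruw] rk=19  ker:hir
b_2=(20−19)−0=1

b_2=1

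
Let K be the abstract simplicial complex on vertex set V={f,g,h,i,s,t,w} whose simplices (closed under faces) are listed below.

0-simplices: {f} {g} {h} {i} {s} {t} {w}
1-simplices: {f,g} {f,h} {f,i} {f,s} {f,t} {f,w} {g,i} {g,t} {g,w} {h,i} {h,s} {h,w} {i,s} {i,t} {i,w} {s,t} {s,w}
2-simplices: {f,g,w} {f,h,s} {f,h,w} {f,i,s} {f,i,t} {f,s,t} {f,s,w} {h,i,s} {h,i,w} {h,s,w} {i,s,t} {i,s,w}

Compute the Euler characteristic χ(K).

n_0=7 n_1=17 n_2=12
χ=+7−17+12=2

χ(K)=2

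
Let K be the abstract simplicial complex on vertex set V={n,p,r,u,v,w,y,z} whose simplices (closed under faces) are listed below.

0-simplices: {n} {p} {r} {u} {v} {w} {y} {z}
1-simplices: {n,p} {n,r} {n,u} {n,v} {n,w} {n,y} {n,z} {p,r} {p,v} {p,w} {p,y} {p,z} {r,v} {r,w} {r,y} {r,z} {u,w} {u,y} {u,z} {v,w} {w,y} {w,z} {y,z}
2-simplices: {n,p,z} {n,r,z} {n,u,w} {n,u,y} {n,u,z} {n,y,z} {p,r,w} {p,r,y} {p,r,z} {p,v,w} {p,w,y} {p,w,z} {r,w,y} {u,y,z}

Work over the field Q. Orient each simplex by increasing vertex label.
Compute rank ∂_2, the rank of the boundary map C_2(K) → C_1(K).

n_0=8 n_1=23 n_2=14  [Q]
∂1: piv[np,nr,nu,nv,nw,ny,nz] rk=7  ker:pr,pv,pw,py,pz,rv,rw,ry,rz,uw,uy,uz,vw,wy,wz,yz
∂2: piv[npz,nrz,nuw,nuy,nuz,nyz,prw,pry,prz,pvw,pwy,pwz] rk=12  ker:rwy,uyz
rk∂_2=12

rank∂_2=12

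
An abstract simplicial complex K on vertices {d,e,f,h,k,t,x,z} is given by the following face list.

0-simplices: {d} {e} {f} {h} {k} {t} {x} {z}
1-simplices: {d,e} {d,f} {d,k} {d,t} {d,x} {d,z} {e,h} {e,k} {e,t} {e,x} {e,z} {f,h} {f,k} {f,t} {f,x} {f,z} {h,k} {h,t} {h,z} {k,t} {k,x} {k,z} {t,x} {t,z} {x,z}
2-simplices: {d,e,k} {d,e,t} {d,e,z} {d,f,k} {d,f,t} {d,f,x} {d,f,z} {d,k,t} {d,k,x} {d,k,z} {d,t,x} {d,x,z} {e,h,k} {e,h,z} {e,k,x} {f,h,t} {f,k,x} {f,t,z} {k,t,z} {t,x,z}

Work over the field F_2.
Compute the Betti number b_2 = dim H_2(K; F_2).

b_2=3

n_0=8 n_1=25 n_2=20  [Z2]
∂1: piv[de,df,dk,dt,dx,dz,eh] rk=7  ker:ek,et,ex,ez,fh,fk,ft,fx,fz,hk,ht,hz,kt,kx,kz,tx,tz,xz
∂2: piv[dek,det,dez,dfk,dft,dfx,dfz,dkt,dkx,dkz,dtx,dxz,ehk,ehz,ekx,fht,ftz] rk=17  ker:fkx,ktz,txz
b_2=(20−17)−0=3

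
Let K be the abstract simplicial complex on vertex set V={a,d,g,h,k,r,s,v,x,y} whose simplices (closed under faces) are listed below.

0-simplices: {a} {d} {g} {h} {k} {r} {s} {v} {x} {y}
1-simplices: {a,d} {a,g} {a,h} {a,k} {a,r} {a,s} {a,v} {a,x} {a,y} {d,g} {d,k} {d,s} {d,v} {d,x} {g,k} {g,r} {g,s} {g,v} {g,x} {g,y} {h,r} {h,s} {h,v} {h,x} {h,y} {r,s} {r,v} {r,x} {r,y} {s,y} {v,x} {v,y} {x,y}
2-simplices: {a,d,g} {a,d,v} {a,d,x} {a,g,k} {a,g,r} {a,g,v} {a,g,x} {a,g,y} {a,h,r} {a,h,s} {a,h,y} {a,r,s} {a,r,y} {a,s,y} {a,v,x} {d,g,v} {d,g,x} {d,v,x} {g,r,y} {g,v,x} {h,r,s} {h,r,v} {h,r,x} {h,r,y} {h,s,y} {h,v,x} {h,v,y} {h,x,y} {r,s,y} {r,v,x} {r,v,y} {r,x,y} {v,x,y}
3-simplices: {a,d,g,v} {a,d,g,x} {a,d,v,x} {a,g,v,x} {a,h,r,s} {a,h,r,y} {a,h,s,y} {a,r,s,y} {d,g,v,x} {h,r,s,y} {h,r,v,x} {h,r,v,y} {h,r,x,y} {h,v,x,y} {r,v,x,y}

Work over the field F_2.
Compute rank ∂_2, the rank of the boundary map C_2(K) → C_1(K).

rank∂_2=20

n_0=10 n_1=33 n_2=33 n_3=15  [Z2]
∂1: piv[ad,ag,ah,ak,ar,as,av,ax,ay] rk=9  ker:dg,dk,ds,dv,dx,gk,gr,gs,gv,gx,gy,hr,hs,hv,hx,hy,rs,rv,rx,ry,sy,vx,vy,xy
∂2: piv[adg,adv,adx,agk,agr,agv,agx,agy,ahr,ahs,ahy,ars,ary,asy,avx,hrv,hrx,hvx,hvy,hxy] rk=20  ker:dgv,dgx,dvx,gry,gvx,hrs,hry,hsy,rsy,rvx,rvy,rxy,vxy
∂3: piv[adgv,adgx,advx,agvx,ahrs,ahry,ahsy,arsy,hrvx,hrvy,hrxy,hvxy] rk=12  ker:dgvx,hrsy,rvxy
rk∂_2=20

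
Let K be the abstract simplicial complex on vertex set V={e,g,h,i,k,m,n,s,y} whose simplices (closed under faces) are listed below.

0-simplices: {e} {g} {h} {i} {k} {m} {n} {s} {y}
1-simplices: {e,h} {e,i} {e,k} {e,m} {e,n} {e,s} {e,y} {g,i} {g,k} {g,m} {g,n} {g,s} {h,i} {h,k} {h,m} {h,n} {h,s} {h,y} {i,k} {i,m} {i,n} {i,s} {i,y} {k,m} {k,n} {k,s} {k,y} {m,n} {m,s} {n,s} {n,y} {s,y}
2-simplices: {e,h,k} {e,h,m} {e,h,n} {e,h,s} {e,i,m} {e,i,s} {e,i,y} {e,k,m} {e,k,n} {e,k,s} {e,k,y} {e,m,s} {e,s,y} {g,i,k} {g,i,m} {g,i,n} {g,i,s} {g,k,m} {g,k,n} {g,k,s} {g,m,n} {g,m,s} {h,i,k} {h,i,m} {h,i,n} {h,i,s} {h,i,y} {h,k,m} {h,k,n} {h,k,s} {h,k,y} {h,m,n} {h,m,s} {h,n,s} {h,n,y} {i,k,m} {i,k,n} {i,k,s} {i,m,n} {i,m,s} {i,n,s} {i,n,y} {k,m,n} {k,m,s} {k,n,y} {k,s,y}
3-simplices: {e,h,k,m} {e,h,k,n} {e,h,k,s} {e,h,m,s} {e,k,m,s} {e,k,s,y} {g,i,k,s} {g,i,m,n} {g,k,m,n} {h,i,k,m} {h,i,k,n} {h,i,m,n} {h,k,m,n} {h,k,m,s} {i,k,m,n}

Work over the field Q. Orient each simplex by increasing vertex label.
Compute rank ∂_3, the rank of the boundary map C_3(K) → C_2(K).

n_0=9 n_1=32 n_2=46 n_3=15  [Q]
∂1: piv[eh,ei,ek,em,en,es,ey,gi] rk=8  ker:gk,gm,gn,gs,hi,hk,hm,hn,hs,hy,ik,im,in,is,iy,km,kn,ks,ky,mn,ms,ns,ny,sy
∂2: piv[ehk,ehm,ehn,ehs,eim,eis,eiy,ekm,ekn,eks,eky,ems,esy,gik,gim,gin,gis,gkm,gkn,gmn,hik,hiy,hns,hny] rk=24  ker:gks,gms,him,hin,his,hkm,hkn,hks,hky,hmn,hms,ikm,ikn,iks,imn,ims,ins,iny,kmn,kms,kny,ksy
∂3: piv[ehkm,ehkn,ehks,ehms,ekms,eksy,giks,gimn,gkmn,hikm,hikn,himn,hkmn] rk=13  ker:hkms,ikmn
rk∂_3=13

rank∂_3=13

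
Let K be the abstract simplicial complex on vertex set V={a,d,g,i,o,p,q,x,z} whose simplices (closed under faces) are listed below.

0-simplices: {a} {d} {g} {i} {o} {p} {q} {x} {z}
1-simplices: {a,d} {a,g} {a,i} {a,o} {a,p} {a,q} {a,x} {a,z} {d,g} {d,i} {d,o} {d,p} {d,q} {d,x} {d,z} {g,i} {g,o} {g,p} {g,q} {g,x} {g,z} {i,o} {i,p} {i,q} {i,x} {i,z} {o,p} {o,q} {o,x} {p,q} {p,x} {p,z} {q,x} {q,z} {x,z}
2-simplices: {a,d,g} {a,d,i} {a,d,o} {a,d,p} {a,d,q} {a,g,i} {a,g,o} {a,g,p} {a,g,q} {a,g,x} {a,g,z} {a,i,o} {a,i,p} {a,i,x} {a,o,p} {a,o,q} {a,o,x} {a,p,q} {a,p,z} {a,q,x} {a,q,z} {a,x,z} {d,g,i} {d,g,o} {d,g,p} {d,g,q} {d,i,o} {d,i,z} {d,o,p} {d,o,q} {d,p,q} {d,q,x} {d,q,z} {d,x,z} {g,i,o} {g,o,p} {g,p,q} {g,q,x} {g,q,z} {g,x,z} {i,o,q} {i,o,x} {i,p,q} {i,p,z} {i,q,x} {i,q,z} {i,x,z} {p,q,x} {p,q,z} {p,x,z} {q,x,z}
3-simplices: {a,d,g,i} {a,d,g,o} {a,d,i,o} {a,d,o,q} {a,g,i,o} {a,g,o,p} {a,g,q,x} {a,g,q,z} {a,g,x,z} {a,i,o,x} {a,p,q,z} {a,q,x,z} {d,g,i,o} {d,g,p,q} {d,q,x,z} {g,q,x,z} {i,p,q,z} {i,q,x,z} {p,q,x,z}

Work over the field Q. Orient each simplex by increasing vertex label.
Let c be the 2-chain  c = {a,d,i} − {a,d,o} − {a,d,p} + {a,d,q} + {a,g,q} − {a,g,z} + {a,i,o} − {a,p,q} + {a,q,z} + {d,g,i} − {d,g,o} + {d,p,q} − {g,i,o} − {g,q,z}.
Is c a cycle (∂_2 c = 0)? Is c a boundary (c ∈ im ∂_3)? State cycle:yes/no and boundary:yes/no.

n_0=9 n_1=35 n_2=51 n_3=19  [Q]
∂1: piv[ad,ag,ai,ao,ap,aq,ax,az] rk=8  ker:dg,di,do,dp,dq,dx,dz,gi,go,gp,gq,gx,gz,io,ip,iq,ix,iz,op,oq,ox,pq,px,pz,qx,qz,xz
∂2: piv[adg,adi,ado,adp,adq,agi,ago,agp,agq,agx,agz,aio,aip,aix,aop,aoq,aox,apq,apz,aqx,aqz,axz,diz,dqx,dqz,ioq,pqx] rk=27  ker:dgi,dgo,dgp,dgq,dio,dop,doq,dpq,dxz,gio,gop,gpq,gqx,gqz,gxz,iox,ipq,ipz,iqx,iqz,ixz,pqz,pxz,qxz
∂3: piv[adgi,adgo,adio,adoq,agio,agop,agqx,agqz,agxz,aiox,apqz,aqxz,dgpq,dqxz,ipqz,iqxz,pqxz] rk=17  ker:dgio,gqxz
∂2c = 0
c vs im∂3: residual ≠ 0 ⇒ not boundary

cycle:yes boundary:no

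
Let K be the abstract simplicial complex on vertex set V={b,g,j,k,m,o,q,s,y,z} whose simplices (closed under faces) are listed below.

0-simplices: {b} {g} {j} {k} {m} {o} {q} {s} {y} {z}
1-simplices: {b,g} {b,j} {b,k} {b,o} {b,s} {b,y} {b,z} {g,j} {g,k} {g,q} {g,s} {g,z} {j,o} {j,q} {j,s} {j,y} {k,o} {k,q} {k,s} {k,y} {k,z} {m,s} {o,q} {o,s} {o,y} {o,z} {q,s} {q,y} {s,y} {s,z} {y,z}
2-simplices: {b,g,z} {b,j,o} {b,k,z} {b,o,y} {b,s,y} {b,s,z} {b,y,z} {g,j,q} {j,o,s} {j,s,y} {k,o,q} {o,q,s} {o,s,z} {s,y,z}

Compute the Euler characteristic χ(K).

n_0=10 n_1=31 n_2=14
χ=+10−31+14=-7

χ(K)=-7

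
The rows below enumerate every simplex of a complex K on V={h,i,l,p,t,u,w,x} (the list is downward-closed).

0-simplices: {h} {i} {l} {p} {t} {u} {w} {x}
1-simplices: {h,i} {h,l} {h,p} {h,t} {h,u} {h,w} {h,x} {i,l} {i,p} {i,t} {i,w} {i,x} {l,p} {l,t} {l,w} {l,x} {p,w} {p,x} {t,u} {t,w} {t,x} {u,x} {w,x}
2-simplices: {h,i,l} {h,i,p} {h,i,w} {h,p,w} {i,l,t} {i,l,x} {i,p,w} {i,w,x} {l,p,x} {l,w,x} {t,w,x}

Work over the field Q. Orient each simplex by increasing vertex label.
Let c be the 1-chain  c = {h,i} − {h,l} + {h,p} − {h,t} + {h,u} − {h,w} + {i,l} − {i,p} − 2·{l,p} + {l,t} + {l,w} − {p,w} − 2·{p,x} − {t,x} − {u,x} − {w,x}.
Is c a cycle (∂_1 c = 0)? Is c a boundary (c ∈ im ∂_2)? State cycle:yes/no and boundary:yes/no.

cycle:no boundary:no

n_0=8 n_1=23 n_2=11  [Q]
∂1: piv[hi,hl,hp,ht,hu,hw,hx] rk=7  ker:il,ip,it,iw,ix,lp,lt,lw,lx,pw,px,tu,tw,tx,ux,wx
∂2: piv[hil,hip,hiw,hpw,ilt,ilx,iwx,lpx,lwx,twx] rk=10  ker:ipw
∂1c = {i} + {p} + {t} + 2·{u} − 5·{x}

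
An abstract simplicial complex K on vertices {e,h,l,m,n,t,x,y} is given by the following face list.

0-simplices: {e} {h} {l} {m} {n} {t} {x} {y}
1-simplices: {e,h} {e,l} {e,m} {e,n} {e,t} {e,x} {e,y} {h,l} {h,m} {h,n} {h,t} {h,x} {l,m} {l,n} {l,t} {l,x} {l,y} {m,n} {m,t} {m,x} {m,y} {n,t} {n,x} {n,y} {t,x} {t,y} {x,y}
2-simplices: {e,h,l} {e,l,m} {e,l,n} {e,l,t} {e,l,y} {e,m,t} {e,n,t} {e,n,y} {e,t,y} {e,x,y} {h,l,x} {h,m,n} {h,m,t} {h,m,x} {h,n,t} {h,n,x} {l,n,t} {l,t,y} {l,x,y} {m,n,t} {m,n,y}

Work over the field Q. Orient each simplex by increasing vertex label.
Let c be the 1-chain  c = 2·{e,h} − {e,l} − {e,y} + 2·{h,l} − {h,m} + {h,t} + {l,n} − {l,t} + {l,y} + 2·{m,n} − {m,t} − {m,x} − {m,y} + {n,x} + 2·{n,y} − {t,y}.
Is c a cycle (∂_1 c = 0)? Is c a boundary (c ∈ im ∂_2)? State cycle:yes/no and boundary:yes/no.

cycle:yes boundary:yes

n_0=8 n_1=27 n_2=21  [Q]
∂1: piv[eh,el,em,en,et,ex,ey] rk=7  ker:hl,hm,hn,ht,hx,lm,ln,lt,lx,ly,mn,mt,mx,my,nt,nx,ny,tx,ty,xy
∂2: piv[ehl,elm,eln,elt,ely,emt,ent,eny,ety,exy,hlx,hmn,hmt,hmx,hnt,hnx,lxy,mny] rk=18  ker:lnt,lty,mnt
∂1c = 0
c vs im∂2: reduces to 0 ⇒ boundary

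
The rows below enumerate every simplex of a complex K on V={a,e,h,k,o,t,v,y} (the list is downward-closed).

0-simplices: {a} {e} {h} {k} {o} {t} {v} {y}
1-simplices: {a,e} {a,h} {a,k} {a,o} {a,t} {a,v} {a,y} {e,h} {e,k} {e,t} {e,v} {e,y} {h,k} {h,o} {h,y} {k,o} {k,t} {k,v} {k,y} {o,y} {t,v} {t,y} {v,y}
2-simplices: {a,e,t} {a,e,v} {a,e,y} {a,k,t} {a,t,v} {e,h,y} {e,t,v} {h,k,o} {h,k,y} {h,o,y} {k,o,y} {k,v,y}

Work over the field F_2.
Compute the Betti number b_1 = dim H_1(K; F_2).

b_1=6

n_0=8 n_1=23 n_2=12  [Z2]
∂1: piv[ae,ah,ak,ao,at,av,ay] rk=7  ker:eh,ek,et,ev,ey,hk,ho,hy,ko,kt,kv,ky,oy,tv,ty,vy
∂2: piv[aet,aev,aey,akt,atv,ehy,hko,hky,hoy,kvy] rk=10  ker:etv,koy
b_1=(23−7)−10=6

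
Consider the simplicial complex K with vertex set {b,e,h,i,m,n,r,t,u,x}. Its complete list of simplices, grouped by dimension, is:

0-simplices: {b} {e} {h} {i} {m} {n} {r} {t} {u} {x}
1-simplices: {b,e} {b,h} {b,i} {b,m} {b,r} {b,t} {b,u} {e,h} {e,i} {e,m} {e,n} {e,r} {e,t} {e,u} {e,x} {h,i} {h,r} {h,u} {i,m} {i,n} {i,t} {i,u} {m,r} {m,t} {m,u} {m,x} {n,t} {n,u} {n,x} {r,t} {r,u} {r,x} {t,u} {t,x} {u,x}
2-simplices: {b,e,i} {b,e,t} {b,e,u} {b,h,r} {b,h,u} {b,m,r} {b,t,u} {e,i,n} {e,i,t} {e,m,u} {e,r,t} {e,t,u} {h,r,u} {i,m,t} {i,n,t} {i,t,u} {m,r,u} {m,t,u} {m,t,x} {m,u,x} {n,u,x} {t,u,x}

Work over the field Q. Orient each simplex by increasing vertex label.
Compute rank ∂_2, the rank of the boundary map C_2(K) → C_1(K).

n_0=10 n_1=35 n_2=22  [Q]
∂1: piv[be,bh,bi,bm,br,bt,bu,en,ex] rk=9  ker:eh,ei,em,er,et,eu,hi,hr,hu,im,in,it,iu,mr,mt,mu,mx,nt,nu,nx,rt,ru,rx,tu,tx,ux
∂2: piv[bei,bet,beu,bhr,bhu,bmr,btu,ein,eit,emu,ert,hru,imt,int,itu,mru,mtu,mtx,mux,nux] rk=20  ker:etu,tux
rk∂_2=20

rank∂_2=20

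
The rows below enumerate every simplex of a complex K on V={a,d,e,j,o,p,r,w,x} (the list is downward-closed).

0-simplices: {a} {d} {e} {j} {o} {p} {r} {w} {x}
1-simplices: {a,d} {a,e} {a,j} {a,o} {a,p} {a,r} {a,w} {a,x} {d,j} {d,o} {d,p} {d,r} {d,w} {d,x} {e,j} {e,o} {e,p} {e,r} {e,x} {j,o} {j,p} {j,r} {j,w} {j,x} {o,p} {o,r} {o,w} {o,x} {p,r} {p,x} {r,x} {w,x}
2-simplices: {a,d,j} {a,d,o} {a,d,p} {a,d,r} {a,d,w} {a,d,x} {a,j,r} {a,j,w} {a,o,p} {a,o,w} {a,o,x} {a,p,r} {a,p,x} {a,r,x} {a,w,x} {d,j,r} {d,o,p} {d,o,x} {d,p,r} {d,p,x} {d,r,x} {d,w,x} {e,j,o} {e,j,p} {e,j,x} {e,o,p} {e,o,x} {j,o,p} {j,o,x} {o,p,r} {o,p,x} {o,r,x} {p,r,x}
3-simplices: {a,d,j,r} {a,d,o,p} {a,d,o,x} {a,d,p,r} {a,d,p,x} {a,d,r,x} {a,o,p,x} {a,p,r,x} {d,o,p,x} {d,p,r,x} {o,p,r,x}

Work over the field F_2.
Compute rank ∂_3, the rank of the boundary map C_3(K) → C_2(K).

n_0=9 n_1=32 n_2=33 n_3=11  [Z2]
∂1: piv[ad,ae,aj,ao,ap,ar,aw,ax] rk=8  ker:dj,do,dp,dr,dw,dx,ej,eo,ep,er,ex,jo,jp,jr,jw,jx,op,or,ow,ox,pr,px,rx,wx
∂2: piv[adj,ado,adp,adr,adw,adx,ajr,ajw,aop,aow,aox,apr,apx,arx,awx,ejo,ejp,ejx,eop,eox,opr] rk=21  ker:djr,dop,dox,dpr,dpx,drx,dwx,jop,jox,opx,orx,prx
∂3: piv[adjr,adop,adox,adpr,adpx,adrx,aopx,aprx,oprx] rk=9  ker:dopx,dprx
rk∂_3=9

rank∂_3=9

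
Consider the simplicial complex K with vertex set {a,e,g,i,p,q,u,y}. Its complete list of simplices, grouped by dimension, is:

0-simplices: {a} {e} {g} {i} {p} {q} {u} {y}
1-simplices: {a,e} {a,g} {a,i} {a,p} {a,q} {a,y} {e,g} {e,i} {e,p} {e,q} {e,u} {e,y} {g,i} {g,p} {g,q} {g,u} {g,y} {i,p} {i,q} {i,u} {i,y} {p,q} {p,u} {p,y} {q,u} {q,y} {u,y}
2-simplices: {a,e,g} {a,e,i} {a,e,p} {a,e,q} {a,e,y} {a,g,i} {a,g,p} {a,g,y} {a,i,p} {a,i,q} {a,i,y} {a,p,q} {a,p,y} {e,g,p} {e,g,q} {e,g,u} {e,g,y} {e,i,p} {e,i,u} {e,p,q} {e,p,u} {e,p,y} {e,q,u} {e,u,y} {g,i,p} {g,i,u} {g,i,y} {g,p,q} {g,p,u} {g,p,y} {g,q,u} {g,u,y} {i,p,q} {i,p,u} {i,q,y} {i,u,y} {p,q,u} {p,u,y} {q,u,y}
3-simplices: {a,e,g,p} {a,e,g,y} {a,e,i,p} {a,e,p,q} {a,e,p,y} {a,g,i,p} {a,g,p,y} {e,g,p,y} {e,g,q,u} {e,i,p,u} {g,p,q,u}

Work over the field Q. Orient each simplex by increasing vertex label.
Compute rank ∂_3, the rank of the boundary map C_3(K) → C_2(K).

n_0=8 n_1=27 n_2=39 n_3=11  [Q]
∂1: piv[ae,ag,ai,ap,aq,ay,eu] rk=7  ker:eg,ei,ep,eq,ey,gi,gp,gq,gu,gy,ip,iq,iu,iy,pq,pu,py,qu,qy,uy
∂2: piv[aeg,aei,aep,aeq,aey,agi,agp,agy,aip,aiq,aiy,apq,apy,egq,egu,eiu,epu,equ,euy,iqy] rk=20  ker:egp,egy,eip,epq,epy,gip,giu,giy,gpq,gpu,gpy,gqu,guy,ipq,ipu,iuy,pqu,puy,quy
∂3: piv[aegp,aegy,aeip,aepq,aepy,agip,agpy,egqu,eipu,gpqu] rk=10  ker:egpy
rk∂_3=10

rank∂_3=10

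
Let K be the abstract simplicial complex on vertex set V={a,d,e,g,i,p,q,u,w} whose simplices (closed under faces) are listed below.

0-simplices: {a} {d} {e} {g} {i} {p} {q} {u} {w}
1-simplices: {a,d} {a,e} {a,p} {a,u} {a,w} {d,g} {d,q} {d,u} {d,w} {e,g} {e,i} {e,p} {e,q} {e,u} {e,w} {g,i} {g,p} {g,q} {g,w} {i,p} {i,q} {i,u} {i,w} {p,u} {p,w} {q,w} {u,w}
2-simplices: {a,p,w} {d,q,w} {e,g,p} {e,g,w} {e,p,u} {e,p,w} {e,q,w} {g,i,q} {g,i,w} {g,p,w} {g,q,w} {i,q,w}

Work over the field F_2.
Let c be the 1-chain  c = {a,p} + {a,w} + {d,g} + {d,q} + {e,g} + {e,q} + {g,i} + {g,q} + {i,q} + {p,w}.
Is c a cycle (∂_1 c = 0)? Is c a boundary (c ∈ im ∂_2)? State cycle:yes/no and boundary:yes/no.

cycle:yes boundary:no

n_0=9 n_1=27 n_2=12  [Z2]
∂1: piv[ad,ae,ap,au,aw,dg,dq,ei] rk=8  ker:du,dw,eg,ep,eq,eu,ew,gi,gp,gq,gw,ip,iq,iu,iw,pu,pw,qw,uw
∂2: piv[apw,dqw,egp,egw,epu,epw,eqw,giq,giw,gqw] rk=10  ker:gpw,iqw
∂1c = 0
c vs im∂2: residual ≠ 0 ⇒ not boundary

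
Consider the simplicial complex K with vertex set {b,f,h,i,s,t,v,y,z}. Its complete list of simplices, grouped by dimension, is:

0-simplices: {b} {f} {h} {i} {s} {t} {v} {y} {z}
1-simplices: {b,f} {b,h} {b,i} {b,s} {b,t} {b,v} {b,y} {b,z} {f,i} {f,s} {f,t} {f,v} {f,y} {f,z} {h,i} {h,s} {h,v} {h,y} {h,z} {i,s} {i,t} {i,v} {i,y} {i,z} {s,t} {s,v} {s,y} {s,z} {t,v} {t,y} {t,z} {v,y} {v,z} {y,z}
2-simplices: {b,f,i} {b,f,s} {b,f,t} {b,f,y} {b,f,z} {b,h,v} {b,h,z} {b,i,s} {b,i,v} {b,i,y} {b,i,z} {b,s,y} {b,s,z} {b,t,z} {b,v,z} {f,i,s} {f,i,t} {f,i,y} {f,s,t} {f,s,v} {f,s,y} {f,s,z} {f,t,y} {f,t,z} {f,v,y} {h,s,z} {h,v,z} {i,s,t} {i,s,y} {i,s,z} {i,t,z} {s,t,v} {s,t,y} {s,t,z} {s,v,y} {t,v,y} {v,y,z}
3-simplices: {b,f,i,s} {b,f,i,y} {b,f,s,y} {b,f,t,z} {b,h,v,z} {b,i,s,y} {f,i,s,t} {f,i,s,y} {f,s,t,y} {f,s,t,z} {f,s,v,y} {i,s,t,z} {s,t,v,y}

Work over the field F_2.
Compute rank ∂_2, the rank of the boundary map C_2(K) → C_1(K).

n_0=9 n_1=34 n_2=37 n_3=13  [Z2]
∂1: piv[bf,bh,bi,bs,bt,bv,by,bz] rk=8  ker:fi,fs,ft,fv,fy,fz,hi,hs,hv,hy,hz,is,it,iv,iy,iz,st,sv,sy,sz,tv,ty,tz,vy,vz,yz
∂2: piv[bfi,bfs,bft,bfy,bfz,bhv,bhz,bis,biv,biy,biz,bsy,bsz,btz,bvz,fit,fst,fsv,fty,fvy,hsz,stv,vyz] rk=23  ker:fis,fiy,fsy,fsz,ftz,hvz,ist,isy,isz,itz,sty,stz,svy,tvy
∂3: piv[bfis,bfiy,bfsy,bftz,bhvz,bisy,fist,fsty,fstz,fsvy,istz,stvy] rk=12  ker:fisy
rk∂_2=23

rank∂_2=23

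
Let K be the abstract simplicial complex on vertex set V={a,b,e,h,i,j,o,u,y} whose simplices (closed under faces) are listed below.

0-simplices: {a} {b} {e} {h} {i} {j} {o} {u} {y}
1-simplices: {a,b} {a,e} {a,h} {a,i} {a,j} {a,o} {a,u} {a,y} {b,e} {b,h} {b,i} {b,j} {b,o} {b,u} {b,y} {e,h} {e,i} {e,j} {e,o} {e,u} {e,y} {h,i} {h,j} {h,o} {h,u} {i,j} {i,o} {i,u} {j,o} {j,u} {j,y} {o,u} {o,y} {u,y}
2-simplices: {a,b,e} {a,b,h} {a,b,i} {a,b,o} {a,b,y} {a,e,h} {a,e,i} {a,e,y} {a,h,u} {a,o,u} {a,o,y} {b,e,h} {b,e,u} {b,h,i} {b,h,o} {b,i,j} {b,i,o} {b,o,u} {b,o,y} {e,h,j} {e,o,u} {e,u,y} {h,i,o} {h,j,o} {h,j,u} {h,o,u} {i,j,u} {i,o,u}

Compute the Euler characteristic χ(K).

n_0=9 n_1=34 n_2=28
χ=+9−34+28=3

χ(K)=3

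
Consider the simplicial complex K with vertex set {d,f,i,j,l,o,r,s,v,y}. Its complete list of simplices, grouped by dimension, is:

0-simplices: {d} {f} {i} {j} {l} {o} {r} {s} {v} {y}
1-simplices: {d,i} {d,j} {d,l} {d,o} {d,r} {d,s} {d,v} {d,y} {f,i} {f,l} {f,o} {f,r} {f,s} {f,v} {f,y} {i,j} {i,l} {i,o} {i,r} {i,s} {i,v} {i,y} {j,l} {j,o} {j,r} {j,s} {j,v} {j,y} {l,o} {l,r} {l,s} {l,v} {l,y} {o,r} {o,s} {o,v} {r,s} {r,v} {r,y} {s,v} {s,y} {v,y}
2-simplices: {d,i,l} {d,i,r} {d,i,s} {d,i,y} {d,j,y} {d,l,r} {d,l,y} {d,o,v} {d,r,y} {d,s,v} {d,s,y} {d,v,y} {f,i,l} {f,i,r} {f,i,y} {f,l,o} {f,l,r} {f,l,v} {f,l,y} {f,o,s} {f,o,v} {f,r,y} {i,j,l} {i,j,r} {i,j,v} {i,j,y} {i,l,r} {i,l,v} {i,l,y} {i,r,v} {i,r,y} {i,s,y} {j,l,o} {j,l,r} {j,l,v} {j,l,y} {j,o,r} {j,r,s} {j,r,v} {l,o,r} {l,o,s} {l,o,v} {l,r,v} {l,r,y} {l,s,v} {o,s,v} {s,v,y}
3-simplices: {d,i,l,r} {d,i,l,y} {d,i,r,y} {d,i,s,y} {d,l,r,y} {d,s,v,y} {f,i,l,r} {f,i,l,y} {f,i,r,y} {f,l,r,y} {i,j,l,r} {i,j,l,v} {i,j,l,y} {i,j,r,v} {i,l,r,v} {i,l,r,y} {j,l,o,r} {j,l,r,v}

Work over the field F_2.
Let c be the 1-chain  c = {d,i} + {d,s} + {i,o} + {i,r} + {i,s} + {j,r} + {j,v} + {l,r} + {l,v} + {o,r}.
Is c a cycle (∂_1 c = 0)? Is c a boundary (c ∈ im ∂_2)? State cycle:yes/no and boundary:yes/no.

n_0=10 n_1=42 n_2=47 n_3=18  [Z2]
∂1: piv[di,dj,dl,do,dr,ds,dv,dy,fi] rk=9  ker:fl,fo,fr,fs,fv,fy,ij,il,io,ir,is,iv,iy,jl,jo,jr,js,jv,jy,lo,lr,ls,lv,ly,or,os,ov,rs,rv,ry,sv,sy,vy
∂2: piv[dil,dir,dis,diy,djy,dlr,dly,dov,dry,dsv,dsy,dvy,fil,fir,fiy,flo,flv,fos,fov,ijl,ijr,ijv,ijy,ilv,irv,jlo,jor,jrs,los,lsv] rk=30  ker:flr,fly,fry,ilr,ily,iry,isy,jlr,jlv,jly,jrv,lor,lov,lrv,lry,osv,svy
∂3: piv[dilr,dily,diry,disy,dlry,dsvy,filr,fily,firy,ijlr,ijlv,ijly,ijrv,ilrv,jlor] rk=15  ker:flry,ilry,jlrv
∂1c = 0
c vs im∂2: residual ≠ 0 ⇒ not boundary

cycle:yes boundary:no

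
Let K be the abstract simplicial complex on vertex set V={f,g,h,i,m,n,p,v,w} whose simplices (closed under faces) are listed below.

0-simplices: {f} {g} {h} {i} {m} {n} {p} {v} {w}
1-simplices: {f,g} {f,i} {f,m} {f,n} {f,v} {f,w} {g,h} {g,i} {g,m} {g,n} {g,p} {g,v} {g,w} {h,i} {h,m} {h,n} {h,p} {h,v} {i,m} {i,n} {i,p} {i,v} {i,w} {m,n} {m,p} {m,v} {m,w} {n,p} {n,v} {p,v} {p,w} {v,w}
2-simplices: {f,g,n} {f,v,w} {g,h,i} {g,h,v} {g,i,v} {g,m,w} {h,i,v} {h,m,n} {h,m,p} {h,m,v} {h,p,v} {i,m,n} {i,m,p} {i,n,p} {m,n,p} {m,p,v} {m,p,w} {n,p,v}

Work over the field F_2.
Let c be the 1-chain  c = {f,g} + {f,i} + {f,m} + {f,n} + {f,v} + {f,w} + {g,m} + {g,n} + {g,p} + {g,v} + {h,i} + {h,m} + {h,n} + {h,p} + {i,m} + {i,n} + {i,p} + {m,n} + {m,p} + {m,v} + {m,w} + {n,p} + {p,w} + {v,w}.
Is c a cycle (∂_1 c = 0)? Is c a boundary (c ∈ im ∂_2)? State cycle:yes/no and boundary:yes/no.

cycle:no boundary:no

n_0=9 n_1=32 n_2=18  [Z2]
∂1: piv[fg,fi,fm,fn,fv,fw,gh,gp] rk=8  ker:gi,gm,gn,gv,gw,hi,hm,hn,hp,hv,im,in,ip,iv,iw,mn,mp,mv,mw,np,nv,pv,pw,vw
∂2: piv[fgn,fvw,ghi,ghv,giv,gmw,hmn,hmp,hmv,hpv,imn,imp,inp,mpw,npv] rk=15  ker:hiv,mnp,mpv
∂1c = {g} + {i}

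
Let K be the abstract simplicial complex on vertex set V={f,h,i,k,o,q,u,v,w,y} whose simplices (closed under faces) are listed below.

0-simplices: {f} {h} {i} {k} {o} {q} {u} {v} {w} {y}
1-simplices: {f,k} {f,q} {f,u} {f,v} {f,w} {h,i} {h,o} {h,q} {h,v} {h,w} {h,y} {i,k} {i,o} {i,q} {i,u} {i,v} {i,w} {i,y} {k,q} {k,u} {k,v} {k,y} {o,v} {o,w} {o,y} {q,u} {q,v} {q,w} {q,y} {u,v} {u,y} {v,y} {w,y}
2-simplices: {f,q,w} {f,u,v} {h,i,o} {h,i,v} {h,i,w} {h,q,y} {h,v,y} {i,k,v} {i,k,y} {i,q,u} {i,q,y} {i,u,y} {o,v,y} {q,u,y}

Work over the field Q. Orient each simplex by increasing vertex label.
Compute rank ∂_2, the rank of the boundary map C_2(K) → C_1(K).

n_0=10 n_1=33 n_2=14  [Q]
∂1: piv[fk,fq,fu,fv,fw,hi,ho,hq,hy] rk=9  ker:hv,hw,ik,io,iq,iu,iv,iw,iy,kq,ku,kv,ky,ov,ow,oy,qu,qv,qw,qy,uv,uy,vy,wy
∂2: piv[fqw,fuv,hio,hiv,hiw,hqy,hvy,ikv,iky,iqu,iqy,iuy,ovy] rk=13  ker:quy
rk∂_2=13

rank∂_2=13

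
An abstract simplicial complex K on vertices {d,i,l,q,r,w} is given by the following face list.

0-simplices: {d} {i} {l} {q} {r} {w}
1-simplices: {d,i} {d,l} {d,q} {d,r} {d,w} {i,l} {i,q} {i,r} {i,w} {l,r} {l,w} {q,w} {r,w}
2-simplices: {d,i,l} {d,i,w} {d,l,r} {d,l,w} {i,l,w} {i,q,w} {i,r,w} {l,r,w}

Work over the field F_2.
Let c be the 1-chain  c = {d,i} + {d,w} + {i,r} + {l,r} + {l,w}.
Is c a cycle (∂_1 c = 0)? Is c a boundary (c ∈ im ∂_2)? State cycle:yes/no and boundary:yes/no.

n_0=6 n_1=13 n_2=8  [Z2]
∂1: piv[di,dl,dq,dr,dw] rk=5  ker:il,iq,ir,iw,lr,lw,qw,rw
∂2: piv[dil,diw,dlr,dlw,iqw,irw,lrw] rk=7  ker:ilw
∂1c = 0
c vs im∂2: reduces to 0 ⇒ boundary

cycle:yes boundary:yes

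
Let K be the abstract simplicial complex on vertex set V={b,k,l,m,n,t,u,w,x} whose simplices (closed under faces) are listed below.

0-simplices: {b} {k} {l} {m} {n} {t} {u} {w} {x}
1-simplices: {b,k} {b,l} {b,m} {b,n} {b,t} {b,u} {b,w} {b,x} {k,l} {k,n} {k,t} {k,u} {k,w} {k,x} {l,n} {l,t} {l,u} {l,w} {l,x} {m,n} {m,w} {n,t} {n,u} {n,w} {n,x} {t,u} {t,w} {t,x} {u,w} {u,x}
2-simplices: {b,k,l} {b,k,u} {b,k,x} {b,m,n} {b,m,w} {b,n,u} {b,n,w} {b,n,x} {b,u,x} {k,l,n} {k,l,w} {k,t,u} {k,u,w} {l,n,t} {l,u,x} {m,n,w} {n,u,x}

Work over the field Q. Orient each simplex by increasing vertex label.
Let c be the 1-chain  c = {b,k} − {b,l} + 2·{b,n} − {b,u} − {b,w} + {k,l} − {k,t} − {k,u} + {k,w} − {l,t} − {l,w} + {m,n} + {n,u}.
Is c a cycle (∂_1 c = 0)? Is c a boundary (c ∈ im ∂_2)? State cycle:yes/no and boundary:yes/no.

cycle:no boundary:no

n_0=9 n_1=30 n_2=17  [Q]
∂1: piv[bk,bl,bm,bn,bt,bu,bw,bx] rk=8  ker:kl,kn,kt,ku,kw,kx,ln,lt,lu,lw,lx,mn,mw,nt,nu,nw,nx,tu,tw,tx,uw,ux
∂2: piv[bkl,bku,bkx,bmn,bmw,bnu,bnw,bnx,bux,kln,klw,ktu,kuw,lnt,lux] rk=15  ker:mnw,nux
∂1c = {k} + 2·{l} − {m} + 2·{n} − 2·{t} − {u} − {w}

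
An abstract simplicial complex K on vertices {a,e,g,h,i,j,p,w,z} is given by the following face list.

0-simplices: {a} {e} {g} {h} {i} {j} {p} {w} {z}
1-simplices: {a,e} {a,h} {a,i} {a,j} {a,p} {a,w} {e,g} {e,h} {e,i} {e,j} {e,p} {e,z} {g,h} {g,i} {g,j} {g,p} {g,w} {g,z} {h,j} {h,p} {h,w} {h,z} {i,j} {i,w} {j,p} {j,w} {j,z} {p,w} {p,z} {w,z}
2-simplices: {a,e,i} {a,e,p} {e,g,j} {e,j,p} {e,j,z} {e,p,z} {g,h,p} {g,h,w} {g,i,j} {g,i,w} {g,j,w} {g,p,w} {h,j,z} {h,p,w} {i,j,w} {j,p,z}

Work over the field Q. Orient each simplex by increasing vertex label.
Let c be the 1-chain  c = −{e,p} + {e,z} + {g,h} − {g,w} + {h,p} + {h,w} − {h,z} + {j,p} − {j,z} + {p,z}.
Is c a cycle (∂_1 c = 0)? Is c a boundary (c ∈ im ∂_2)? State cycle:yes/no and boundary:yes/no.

cycle:yes boundary:no

n_0=9 n_1=30 n_2=16  [Q]
∂1: piv[ae,ah,ai,aj,ap,aw,eg,ez] rk=8  ker:eh,ei,ej,ep,gh,gi,gj,gp,gw,gz,hj,hp,hw,hz,ij,iw,jp,jw,jz,pw,pz,wz
∂2: piv[aei,aep,egj,ejp,ejz,epz,ghp,ghw,gij,giw,gjw,gpw,hjz] rk=13  ker:hpw,ijw,jpz
∂1c = 0
c vs im∂2: residual ≠ 0 ⇒ not boundary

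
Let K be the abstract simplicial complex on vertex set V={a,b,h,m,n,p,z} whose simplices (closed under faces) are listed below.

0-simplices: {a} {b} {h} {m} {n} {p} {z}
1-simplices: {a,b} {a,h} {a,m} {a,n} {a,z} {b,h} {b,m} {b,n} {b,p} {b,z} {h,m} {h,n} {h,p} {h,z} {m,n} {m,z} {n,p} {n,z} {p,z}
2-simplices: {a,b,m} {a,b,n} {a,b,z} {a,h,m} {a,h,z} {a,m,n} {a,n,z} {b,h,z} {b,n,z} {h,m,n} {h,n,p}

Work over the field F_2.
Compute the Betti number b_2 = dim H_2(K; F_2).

b_2=1

n_0=7 n_1=19 n_2=11  [Z2]
∂1: piv[ab,ah,am,an,az,bp] rk=6  ker:bh,bm,bn,bz,hm,hn,hp,hz,mn,mz,np,nz,pz
∂2: piv[abm,abn,abz,ahm,ahz,amn,anz,bhz,hmn,hnp] rk=10  ker:bnz
b_2=(11−10)−0=1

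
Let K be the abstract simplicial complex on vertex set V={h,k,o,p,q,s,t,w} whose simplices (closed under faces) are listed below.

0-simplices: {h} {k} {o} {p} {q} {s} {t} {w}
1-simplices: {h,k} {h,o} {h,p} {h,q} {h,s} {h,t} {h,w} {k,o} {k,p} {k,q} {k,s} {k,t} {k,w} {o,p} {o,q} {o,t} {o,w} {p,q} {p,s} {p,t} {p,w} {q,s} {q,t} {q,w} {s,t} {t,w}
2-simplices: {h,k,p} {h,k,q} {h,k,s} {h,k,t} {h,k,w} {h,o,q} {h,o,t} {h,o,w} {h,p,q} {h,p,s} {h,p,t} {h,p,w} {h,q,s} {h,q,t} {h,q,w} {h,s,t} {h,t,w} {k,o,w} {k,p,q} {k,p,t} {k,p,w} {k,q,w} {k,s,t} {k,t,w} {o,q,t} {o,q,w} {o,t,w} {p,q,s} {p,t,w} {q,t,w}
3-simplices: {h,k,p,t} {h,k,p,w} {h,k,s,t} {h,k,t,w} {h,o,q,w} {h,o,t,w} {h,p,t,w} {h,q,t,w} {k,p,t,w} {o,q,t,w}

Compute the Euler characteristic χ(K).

n_0=8 n_1=26 n_2=30 n_3=10
χ=+8−26+30−10=2

χ(K)=2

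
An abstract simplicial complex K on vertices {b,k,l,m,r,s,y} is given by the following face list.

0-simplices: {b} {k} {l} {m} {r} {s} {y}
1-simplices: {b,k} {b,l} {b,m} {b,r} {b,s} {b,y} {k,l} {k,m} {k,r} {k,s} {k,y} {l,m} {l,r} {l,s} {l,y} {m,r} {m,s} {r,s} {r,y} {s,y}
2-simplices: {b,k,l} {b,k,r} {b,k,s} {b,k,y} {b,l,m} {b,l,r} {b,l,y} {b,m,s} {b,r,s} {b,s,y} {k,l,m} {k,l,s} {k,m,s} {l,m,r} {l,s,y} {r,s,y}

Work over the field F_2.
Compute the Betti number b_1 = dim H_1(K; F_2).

b_1=0

n_0=7 n_1=20 n_2=16  [Z2]
∂1: piv[bk,bl,bm,br,bs,by] rk=6  ker:kl,km,kr,ks,ky,lm,lr,ls,ly,mr,ms,rs,ry,sy
∂2: piv[bkl,bkr,bks,bky,blm,blr,bly,bms,brs,bsy,klm,kls,lmr,rsy] rk=14  ker:kms,lsy
b_1=(20−6)−14=0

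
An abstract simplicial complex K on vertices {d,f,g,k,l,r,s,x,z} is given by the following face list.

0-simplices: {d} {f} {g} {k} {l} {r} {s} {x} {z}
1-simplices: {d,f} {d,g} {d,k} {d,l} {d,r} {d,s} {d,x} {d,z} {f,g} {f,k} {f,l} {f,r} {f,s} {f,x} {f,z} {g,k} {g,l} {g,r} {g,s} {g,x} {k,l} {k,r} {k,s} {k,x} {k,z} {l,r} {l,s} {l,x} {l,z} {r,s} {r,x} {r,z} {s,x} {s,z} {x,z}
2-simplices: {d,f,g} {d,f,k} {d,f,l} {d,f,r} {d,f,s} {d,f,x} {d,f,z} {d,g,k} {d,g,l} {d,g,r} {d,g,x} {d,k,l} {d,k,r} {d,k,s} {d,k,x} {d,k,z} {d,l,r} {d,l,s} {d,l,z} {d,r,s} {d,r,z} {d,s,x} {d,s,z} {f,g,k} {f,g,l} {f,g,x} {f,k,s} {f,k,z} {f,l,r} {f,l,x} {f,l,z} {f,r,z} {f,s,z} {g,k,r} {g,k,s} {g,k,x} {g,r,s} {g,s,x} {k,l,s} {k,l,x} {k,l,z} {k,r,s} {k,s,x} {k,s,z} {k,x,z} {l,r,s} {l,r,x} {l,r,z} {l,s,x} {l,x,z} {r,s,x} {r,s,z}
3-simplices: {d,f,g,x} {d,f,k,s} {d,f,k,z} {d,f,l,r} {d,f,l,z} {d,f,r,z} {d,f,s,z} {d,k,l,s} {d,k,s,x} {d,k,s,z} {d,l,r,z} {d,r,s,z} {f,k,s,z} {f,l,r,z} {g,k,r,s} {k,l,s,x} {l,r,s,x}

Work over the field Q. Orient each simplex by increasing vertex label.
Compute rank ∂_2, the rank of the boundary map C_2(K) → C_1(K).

n_0=9 n_1=35 n_2=52 n_3=17  [Q]
∂1: piv[df,dg,dk,dl,dr,ds,dx,dz] rk=8  ker:fg,fk,fl,fr,fs,fx,fz,gk,gl,gr,gs,gx,kl,kr,ks,kx,kz,lr,ls,lx,lz,rs,rx,rz,sx,sz,xz
∂2: piv[dfg,dfk,dfl,dfr,dfs,dfx,dfz,dgk,dgl,dgr,dgx,dkl,dkr,dks,dkx,dkz,dlr,dls,dlz,drs,drz,dsx,dsz,flx,gks,kxz,lrx] rk=27  ker:fgk,fgl,fgx,fks,fkz,flr,flz,frz,fsz,gkr,gkx,grs,gsx,kls,klx,klz,krs,ksx,ksz,lrs,lrz,lsx,lxz,rsx,rsz
∂3: piv[dfgx,dfks,dfkz,dflr,dflz,dfrz,dfsz,dkls,dksx,dksz,dlrz,drsz,gkrs,klsx,lrsx] rk=15  ker:fksz,flrz
rk∂_2=27

rank∂_2=27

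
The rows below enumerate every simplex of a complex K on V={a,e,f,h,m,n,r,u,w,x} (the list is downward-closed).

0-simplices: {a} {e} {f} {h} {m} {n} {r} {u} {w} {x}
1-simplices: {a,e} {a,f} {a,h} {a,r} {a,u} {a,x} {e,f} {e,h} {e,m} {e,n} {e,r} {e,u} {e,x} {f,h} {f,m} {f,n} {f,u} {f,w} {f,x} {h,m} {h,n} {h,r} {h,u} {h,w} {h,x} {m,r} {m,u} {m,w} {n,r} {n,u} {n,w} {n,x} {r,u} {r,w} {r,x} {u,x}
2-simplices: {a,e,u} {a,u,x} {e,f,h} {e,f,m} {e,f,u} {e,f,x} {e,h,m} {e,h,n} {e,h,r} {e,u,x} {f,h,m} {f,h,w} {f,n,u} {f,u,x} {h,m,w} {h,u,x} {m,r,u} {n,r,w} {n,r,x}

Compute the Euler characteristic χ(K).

χ(K)=-7

n_0=10 n_1=36 n_2=19
χ=+10−36+19=-7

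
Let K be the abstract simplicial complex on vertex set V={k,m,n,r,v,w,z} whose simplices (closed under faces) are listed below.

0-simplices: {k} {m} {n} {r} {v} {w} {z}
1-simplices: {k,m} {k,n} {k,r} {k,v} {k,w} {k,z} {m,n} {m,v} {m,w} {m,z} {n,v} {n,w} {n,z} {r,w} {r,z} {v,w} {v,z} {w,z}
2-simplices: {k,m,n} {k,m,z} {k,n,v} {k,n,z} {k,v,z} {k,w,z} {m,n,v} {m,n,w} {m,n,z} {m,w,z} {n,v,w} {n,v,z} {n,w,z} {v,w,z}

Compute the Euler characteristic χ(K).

χ(K)=3

n_0=7 n_1=18 n_2=14
χ=+7−18+14=3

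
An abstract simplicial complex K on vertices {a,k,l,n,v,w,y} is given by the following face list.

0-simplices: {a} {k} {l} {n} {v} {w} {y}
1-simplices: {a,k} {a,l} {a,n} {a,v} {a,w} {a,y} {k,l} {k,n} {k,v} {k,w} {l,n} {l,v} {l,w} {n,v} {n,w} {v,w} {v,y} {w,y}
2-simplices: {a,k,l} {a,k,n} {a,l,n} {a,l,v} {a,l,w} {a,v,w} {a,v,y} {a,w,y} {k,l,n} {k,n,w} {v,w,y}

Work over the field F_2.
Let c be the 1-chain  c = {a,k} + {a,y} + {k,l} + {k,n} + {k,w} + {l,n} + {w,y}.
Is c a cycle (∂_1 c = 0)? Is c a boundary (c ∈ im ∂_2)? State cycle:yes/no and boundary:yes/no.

cycle:yes boundary:no

n_0=7 n_1=18 n_2=11  [Z2]
∂1: piv[ak,al,an,av,aw,ay] rk=6  ker:kl,kn,kv,kw,ln,lv,lw,nv,nw,vw,vy,wy
∂2: piv[akl,akn,aln,alv,alw,avw,avy,awy,knw] rk=9  ker:kln,vwy
∂1c = 0
c vs im∂2: residual ≠ 0 ⇒ not boundary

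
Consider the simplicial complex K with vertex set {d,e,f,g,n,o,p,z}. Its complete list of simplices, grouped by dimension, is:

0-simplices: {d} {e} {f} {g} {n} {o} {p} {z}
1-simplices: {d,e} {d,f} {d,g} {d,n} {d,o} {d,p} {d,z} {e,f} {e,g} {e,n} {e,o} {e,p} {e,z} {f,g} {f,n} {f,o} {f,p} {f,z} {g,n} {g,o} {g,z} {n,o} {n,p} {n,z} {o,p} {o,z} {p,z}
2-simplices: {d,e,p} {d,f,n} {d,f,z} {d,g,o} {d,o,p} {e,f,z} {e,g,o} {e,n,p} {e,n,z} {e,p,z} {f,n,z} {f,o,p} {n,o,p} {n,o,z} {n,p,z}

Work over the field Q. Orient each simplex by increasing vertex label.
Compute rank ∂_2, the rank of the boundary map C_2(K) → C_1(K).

rank∂_2=14

n_0=8 n_1=27 n_2=15  [Q]
∂1: piv[de,df,dg,dn,do,dp,dz] rk=7  ker:ef,eg,en,eo,ep,ez,fg,fn,fo,fp,fz,gn,go,gz,no,np,nz,op,oz,pz
∂2: piv[dep,dfn,dfz,dgo,dop,efz,ego,enp,enz,epz,fnz,fop,nop,noz] rk=14  ker:npz
rk∂_2=14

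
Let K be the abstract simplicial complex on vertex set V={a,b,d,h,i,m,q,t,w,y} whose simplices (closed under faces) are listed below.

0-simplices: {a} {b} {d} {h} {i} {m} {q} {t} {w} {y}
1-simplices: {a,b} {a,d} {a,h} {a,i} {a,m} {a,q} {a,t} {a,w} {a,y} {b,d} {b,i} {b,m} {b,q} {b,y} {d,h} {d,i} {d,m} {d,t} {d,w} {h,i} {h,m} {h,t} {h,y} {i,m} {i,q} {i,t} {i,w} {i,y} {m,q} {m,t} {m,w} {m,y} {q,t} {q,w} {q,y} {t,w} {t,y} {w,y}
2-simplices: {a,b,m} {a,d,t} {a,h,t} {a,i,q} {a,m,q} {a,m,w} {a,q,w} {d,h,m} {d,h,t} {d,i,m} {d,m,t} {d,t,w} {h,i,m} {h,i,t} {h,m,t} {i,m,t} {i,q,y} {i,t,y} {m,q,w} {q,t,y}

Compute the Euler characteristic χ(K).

χ(K)=-8

n_0=10 n_1=38 n_2=20
χ=+10−38+20=-8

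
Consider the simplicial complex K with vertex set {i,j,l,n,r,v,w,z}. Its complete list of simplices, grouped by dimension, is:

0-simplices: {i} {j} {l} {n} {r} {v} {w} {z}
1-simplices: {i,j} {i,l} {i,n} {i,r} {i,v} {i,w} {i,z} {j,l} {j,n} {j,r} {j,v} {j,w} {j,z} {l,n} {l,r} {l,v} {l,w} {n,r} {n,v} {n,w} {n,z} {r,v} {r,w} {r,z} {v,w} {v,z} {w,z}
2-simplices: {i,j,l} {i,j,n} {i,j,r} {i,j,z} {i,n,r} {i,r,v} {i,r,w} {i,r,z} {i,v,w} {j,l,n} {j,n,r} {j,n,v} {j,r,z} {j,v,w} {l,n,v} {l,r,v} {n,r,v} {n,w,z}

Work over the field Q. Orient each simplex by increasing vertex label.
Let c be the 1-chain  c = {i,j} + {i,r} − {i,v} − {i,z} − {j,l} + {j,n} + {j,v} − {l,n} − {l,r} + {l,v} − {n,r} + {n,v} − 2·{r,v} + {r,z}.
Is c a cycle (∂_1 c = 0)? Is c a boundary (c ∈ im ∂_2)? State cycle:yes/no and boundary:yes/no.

cycle:yes boundary:yes

n_0=8 n_1=27 n_2=18  [Q]
∂1: piv[ij,il,in,ir,iv,iw,iz] rk=7  ker:jl,jn,jr,jv,jw,jz,ln,lr,lv,lw,nr,nv,nw,nz,rv,rw,rz,vw,vz,wz
∂2: piv[ijl,ijn,ijr,ijz,inr,irv,irw,irz,ivw,jln,jnv,jvw,lnv,lrv,nrv,nwz] rk=16  ker:jnr,jrz
∂1c = 0
c vs im∂2: reduces to 0 ⇒ boundary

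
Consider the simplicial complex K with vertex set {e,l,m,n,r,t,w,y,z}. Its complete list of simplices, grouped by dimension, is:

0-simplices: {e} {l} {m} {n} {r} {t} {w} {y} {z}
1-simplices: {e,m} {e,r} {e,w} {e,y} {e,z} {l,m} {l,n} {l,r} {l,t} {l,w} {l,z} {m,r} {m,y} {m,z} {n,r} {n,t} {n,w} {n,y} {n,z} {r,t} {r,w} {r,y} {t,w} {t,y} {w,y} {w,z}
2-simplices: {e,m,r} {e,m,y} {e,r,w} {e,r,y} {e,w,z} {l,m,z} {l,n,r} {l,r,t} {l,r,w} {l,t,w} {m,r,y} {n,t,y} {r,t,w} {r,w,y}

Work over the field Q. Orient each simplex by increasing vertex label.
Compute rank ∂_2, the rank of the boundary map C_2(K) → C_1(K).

n_0=9 n_1=26 n_2=14  [Q]
∂1: piv[em,er,ew,ey,ez,lm,ln,lt] rk=8  ker:lr,lw,lz,mr,my,mz,nr,nt,nw,ny,nz,rt,rw,ry,tw,ty,wy,wz
∂2: piv[emr,emy,erw,ery,ewz,lmz,lnr,lrt,lrw,ltw,nty,rwy] rk=12  ker:mry,rtw
rk∂_2=12

rank∂_2=12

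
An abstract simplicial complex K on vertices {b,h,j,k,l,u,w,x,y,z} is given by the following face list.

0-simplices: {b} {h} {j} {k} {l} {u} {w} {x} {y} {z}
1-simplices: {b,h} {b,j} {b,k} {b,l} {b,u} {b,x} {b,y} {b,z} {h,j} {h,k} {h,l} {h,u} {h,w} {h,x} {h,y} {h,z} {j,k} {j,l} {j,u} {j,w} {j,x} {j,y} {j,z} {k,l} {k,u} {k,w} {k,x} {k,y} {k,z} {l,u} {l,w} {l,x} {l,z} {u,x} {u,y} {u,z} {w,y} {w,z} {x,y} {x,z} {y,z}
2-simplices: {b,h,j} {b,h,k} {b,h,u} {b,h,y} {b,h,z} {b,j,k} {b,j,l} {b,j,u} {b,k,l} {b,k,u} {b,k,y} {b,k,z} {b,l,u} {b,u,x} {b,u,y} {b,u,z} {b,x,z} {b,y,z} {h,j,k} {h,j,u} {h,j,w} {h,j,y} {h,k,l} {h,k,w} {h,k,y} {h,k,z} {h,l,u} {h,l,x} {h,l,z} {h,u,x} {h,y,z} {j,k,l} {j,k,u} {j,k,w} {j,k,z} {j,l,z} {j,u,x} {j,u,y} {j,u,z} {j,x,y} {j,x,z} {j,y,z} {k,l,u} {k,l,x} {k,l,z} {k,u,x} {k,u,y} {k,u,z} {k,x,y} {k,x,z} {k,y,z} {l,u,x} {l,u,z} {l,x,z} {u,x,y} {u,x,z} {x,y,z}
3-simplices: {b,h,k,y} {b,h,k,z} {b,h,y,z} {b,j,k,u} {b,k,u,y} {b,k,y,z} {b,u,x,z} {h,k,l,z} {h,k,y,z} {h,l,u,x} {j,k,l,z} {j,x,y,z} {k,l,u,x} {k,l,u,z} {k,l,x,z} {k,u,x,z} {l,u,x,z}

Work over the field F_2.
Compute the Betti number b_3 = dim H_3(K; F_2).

b_3=2

n_0=10 n_1=41 n_2=57 n_3=17  [Z2]
∂1: piv[bh,bj,bk,bl,bu,bx,by,bz,hw] rk=9  ker:hj,hk,hl,hu,hx,hy,hz,jk,jl,ju,jw,jx,jy,jz,kl,ku,kw,kx,ky,kz,lu,lw,lx,lz,ux,uy,uz,wy,wz,xy,xz,yz
∂2: piv[bhj,bhk,bhu,bhy,bhz,bjk,bjl,bju,bkl,bku,bky,bkz,blu,bux,buy,buz,bxz,byz,hjw,hjy,hkl,hkw,hlx,hlz,hux,jkz,jux,jxy,klx] rk=29  ker:hjk,hju,hky,hkz,hlu,hyz,jkl,jku,jkw,jlz,juy,juz,jxz,jyz,klu,klz,kux,kuy,kuz,kxy,kxz,kyz,lux,luz,lxz,uxy,uxz,xyz
∂3: piv[bhky,bhkz,bhyz,bjku,bkuy,bkyz,buxz,hklz,hlux,jklz,jxyz,klux,kluz,klxz,kuxz] rk=15  ker:hkyz,luxz
b_3=(17−15)−0=2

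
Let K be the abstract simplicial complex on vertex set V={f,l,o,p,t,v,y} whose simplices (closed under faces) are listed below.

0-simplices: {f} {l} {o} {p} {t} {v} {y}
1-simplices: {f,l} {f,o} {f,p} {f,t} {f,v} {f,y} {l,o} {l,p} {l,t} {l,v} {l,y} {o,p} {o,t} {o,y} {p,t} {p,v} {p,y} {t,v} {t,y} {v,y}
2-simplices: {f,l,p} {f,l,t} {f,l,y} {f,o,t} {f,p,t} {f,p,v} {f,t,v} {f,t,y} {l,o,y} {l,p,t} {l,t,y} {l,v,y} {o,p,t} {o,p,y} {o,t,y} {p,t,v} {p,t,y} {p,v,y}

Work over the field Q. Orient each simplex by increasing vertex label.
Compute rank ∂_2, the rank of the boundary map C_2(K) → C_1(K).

rank∂_2=14

n_0=7 n_1=20 n_2=18  [Q]
∂1: piv[fl,fo,fp,ft,fv,fy] rk=6  ker:lo,lp,lt,lv,ly,op,ot,oy,pt,pv,py,tv,ty,vy
∂2: piv[flp,flt,fly,fot,fpt,fpv,ftv,fty,loy,lvy,opt,opy,oty,pvy] rk=14  ker:lpt,lty,ptv,pty
rk∂_2=14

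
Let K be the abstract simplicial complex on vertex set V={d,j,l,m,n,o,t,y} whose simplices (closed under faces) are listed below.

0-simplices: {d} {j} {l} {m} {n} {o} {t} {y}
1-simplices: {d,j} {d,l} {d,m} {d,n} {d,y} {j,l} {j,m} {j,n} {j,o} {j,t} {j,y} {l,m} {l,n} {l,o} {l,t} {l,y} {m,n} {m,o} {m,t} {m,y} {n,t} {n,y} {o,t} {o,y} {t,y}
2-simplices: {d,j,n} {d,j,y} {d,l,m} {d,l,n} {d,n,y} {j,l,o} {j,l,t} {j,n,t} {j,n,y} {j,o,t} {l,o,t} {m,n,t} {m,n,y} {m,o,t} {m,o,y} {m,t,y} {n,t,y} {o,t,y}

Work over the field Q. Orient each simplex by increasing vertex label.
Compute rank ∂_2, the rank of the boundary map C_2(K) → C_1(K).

rank∂_2=14

n_0=8 n_1=25 n_2=18  [Q]
∂1: piv[dj,dl,dm,dn,dy,jo,jt] rk=7  ker:jl,jm,jn,jy,lm,ln,lo,lt,ly,mn,mo,mt,my,nt,ny,ot,oy,ty
∂2: piv[djn,djy,dlm,dln,dny,jlo,jlt,jnt,jot,mnt,mny,mot,moy,mty] rk=14  ker:jny,lot,nty,oty
rk∂_2=14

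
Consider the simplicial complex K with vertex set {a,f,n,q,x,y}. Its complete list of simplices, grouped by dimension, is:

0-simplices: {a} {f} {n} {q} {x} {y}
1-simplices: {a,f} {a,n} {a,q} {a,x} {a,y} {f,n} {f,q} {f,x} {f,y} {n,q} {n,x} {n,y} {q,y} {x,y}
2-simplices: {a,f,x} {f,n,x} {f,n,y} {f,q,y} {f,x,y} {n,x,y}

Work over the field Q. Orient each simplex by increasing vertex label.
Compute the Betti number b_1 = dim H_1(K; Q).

b_1=4

n_0=6 n_1=14 n_2=6  [Q]
∂1: piv[af,an,aq,ax,ay] rk=5  ker:fn,fq,fx,fy,nq,nx,ny,qy,xy
∂2: piv[afx,fnx,fny,fqy,fxy] rk=5  ker:nxy
b_1=(14−5)−5=4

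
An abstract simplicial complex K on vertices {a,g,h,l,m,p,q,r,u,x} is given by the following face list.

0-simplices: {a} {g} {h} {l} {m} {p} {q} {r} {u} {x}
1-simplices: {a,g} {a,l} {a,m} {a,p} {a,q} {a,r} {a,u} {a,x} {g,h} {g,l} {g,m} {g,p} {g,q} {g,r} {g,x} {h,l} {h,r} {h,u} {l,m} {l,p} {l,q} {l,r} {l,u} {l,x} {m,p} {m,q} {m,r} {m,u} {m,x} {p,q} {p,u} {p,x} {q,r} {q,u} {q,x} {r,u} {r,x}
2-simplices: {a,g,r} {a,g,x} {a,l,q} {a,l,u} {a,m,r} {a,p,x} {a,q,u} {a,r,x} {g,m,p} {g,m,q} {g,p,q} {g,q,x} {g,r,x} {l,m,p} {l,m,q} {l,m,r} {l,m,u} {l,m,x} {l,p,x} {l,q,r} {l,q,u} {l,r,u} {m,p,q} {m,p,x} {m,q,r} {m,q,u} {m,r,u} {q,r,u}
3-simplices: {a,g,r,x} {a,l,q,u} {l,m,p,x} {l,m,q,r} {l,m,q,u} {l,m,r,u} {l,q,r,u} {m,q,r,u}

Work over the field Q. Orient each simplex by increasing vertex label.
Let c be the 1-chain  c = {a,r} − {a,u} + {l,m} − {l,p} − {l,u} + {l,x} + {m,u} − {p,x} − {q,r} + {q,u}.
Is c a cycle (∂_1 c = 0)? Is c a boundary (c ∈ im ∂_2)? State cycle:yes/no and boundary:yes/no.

cycle:yes boundary:no

n_0=10 n_1=37 n_2=28 n_3=8  [Q]
∂1: piv[ag,al,am,ap,aq,ar,au,ax,gh] rk=9  ker:gl,gm,gp,gq,gr,gx,hl,hr,hu,lm,lp,lq,lr,lu,lx,mp,mq,mr,mu,mx,pq,pu,px,qr,qu,qx,ru,rx
∂2: piv[agr,agx,alq,alu,amr,apx,aqu,arx,gmp,gmq,gpq,gqx,lmp,lmq,lmr,lmu,lmx,lpx,lqr,lru] rk=20  ker:grx,lqu,mpq,mpx,mqr,mqu,mru,qru
∂3: piv[agrx,alqu,lmpx,lmqr,lmqu,lmru,lqru] rk=7  ker:mqru
∂1c = 0
c vs im∂2: residual ≠ 0 ⇒ not boundary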